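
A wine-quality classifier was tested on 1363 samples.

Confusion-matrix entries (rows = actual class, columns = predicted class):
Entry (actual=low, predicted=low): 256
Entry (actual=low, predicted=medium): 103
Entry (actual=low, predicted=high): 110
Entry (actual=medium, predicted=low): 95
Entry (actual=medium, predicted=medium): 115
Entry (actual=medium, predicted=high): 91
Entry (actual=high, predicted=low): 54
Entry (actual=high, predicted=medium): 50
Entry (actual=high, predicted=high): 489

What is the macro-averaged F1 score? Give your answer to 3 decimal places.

Per-class F1 score (2·TP/(2·TP+FP+FN)):
  low: TP=256, FP=95+54=149, FN=103+110=213 → 512/874 = 0.5858
  medium: TP=115, FP=103+50=153, FN=95+91=186 → 230/569 = 0.4042
  high: TP=489, FP=110+91=201, FN=54+50=104 → 978/1283 = 0.7623
Macro-F1 score = mean = (0.5858 + 0.4042 + 0.7623) / 3 = 0.584

0.584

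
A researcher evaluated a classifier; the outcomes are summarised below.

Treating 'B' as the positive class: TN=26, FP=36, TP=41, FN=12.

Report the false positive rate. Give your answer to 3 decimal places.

FPR = FP/(FP+TN) = 36/(36+26) = 0.581

0.581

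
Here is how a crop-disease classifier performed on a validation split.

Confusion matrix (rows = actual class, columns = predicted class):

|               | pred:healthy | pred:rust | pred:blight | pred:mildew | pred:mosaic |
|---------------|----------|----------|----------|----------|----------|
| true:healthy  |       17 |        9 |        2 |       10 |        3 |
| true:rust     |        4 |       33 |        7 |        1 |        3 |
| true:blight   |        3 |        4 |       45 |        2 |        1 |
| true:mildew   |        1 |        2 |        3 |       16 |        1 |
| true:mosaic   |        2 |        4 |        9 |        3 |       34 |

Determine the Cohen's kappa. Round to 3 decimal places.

Observed agreement pₒ = trace/N = 145/219 = 0.6621
Expected agreement pₑ = Σ (rowᵢ·colᵢ)/N² = (41·27 + 48·52 + 55·66 + 23·32 + 52·42)/219² = 0.2117
κ = (pₒ − pₑ)/(1 − pₑ) = (0.6621 − 0.2117)/(1 − 0.2117) = 0.571

0.571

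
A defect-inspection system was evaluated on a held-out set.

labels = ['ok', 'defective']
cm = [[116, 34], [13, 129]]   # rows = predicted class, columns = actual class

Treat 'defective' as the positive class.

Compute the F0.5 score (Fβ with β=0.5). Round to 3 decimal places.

0.882

Fβ = (1+β²)·TP / ((1+β²)·TP + β²·FN + FP), with β²=1/4
= 1.25·129 / (1.25·129 + 0.25·34 + 13) = 0.882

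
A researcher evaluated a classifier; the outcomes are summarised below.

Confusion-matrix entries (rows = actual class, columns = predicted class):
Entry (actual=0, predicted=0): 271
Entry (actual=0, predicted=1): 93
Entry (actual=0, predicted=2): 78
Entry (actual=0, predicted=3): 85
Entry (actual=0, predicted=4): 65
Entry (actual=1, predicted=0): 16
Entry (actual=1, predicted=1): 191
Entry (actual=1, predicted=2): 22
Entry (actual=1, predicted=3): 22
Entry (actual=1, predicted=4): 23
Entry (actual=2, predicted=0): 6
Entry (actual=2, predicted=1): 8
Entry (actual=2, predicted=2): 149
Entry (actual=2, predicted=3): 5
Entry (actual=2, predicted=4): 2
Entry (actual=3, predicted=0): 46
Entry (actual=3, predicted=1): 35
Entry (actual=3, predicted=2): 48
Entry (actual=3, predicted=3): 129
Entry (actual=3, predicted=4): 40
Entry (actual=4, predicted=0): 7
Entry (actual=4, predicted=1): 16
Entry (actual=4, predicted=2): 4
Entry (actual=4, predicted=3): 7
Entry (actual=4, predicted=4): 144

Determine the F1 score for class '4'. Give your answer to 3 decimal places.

0.637

Take TP from the diagonal, FP from the rest of the '4' prediction marginal, FN from the rest of the '4' actual marginal.
F1 score = 2·TP/(2·TP+FP+FN).
4: TP=144, FP=65+23+2+40=130, FN=7+16+4+7=34 → 288/452 = 0.6372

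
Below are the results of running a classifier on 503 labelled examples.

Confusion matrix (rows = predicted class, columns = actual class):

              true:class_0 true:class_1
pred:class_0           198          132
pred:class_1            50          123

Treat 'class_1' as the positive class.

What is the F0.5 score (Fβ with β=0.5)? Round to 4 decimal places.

Fβ = (1+β²)·TP / ((1+β²)·TP + β²·FN + FP), with β²=1/4
= 1.25·123 / (1.25·123 + 0.25·132 + 50) = 0.6494

0.6494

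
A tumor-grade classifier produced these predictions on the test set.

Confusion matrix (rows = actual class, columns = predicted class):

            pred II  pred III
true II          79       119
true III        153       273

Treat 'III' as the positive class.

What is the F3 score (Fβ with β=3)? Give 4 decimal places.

Fβ = (1+β²)·TP / ((1+β²)·TP + β²·FN + FP), with β²=9
= 10·273 / (10·273 + 9·153 + 119) = 0.6460

0.6460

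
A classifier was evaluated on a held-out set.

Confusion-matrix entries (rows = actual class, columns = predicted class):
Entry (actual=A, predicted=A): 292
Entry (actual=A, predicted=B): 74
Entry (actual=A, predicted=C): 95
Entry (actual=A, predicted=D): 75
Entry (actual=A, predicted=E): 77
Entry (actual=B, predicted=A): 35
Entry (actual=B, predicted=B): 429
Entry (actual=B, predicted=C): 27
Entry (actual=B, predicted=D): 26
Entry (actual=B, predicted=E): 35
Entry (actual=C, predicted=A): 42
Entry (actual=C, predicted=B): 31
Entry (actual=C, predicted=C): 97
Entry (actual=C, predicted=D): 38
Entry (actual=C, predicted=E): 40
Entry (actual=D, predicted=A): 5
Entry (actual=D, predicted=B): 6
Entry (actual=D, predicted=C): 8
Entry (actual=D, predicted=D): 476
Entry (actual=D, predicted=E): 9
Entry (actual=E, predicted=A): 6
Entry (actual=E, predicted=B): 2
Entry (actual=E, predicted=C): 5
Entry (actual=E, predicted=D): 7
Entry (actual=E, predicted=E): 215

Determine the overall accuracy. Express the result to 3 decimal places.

Accuracy = trace / total = (292+429+97+476+215=1509) / 2152 = 1509/2152 = 0.701

0.701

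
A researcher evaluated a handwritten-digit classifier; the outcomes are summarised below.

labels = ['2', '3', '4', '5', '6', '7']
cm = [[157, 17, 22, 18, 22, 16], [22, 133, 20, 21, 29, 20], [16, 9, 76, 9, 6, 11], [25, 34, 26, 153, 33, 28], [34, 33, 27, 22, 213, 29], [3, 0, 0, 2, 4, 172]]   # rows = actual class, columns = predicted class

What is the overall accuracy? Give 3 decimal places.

0.618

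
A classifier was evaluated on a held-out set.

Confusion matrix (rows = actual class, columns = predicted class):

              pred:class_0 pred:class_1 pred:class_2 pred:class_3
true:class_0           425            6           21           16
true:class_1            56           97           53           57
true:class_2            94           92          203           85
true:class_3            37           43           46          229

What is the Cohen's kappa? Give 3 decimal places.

Observed agreement pₒ = trace/N = 954/1560 = 0.6115
Expected agreement pₑ = Σ (rowᵢ·colᵢ)/N² = (468·612 + 263·238 + 474·323 + 355·387)/1560² = 0.2628
κ = (pₒ − pₑ)/(1 − pₑ) = (0.6115 − 0.2628)/(1 − 0.2628) = 0.473

0.473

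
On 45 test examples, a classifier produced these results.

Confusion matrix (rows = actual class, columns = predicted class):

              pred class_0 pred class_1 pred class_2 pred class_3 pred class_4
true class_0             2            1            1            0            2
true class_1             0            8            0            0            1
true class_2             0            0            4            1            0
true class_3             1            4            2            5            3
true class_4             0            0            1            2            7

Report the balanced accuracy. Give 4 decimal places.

0.6111

Balanced accuracy = mean of per-class recall.
  class_0: recall = 2/6 = 0.33333
  class_1: recall = 8/9 = 0.88889
  class_2: recall = 4/5 = 0.80000
  class_3: recall = 5/15 = 0.33333
  class_4: recall = 7/10 = 0.70000
Mean = (0.33333 + 0.88889 + 0.80000 + 0.33333 + 0.70000) / 5 = 0.6111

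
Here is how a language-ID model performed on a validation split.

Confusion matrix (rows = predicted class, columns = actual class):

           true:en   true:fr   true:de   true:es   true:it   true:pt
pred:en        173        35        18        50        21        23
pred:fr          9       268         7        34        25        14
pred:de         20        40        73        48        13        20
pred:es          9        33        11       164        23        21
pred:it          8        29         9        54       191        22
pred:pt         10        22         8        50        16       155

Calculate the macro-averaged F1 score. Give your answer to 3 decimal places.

Per-class F1 score (2·TP/(2·TP+FP+FN)):
  en: TP=173, FP=35+18+50+21+23=147, FN=9+20+9+8+10=56 → 346/549 = 0.6302
  fr: TP=268, FP=9+7+34+25+14=89, FN=35+40+33+29+22=159 → 536/784 = 0.6837
  de: TP=73, FP=20+40+48+13+20=141, FN=18+7+11+9+8=53 → 146/340 = 0.4294
  es: TP=164, FP=9+33+11+23+21=97, FN=50+34+48+54+50=236 → 328/661 = 0.4962
  it: TP=191, FP=8+29+9+54+22=122, FN=21+25+13+23+16=98 → 382/602 = 0.6346
  pt: TP=155, FP=10+22+8+50+16=106, FN=23+14+20+21+22=100 → 310/516 = 0.6008
Macro-F1 score = mean = (0.6302 + 0.6837 + 0.4294 + 0.4962 + 0.6346 + 0.6008) / 6 = 0.579

0.579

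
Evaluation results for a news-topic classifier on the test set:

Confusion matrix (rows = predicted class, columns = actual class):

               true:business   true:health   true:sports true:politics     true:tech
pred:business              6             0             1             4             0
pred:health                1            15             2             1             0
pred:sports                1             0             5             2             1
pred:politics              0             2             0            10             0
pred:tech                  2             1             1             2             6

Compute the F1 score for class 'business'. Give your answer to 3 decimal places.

Take TP from the diagonal, FP from the rest of the 'business' prediction marginal, FN from the rest of the 'business' actual marginal.
F1 score = 2·TP/(2·TP+FP+FN).
business: TP=6, FP=0+1+4+0=5, FN=1+1+0+2=4 → 12/21 = 0.5714

0.571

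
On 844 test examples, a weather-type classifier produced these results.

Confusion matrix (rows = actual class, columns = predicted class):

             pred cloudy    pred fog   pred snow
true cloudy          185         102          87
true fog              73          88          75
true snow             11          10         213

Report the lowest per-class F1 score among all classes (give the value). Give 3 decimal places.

Per-class F1 score (2·TP/(2·TP+FP+FN)):
  cloudy: TP=185, FP=73+11=84, FN=102+87=189 → 370/643 = 0.5754
  fog: TP=88, FP=102+10=112, FN=73+75=148 → 176/436 = 0.4037
  snow: TP=213, FP=87+75=162, FN=11+10=21 → 426/609 = 0.6995
Lowest is class 'fog' with F1 score = 0.404.

0.404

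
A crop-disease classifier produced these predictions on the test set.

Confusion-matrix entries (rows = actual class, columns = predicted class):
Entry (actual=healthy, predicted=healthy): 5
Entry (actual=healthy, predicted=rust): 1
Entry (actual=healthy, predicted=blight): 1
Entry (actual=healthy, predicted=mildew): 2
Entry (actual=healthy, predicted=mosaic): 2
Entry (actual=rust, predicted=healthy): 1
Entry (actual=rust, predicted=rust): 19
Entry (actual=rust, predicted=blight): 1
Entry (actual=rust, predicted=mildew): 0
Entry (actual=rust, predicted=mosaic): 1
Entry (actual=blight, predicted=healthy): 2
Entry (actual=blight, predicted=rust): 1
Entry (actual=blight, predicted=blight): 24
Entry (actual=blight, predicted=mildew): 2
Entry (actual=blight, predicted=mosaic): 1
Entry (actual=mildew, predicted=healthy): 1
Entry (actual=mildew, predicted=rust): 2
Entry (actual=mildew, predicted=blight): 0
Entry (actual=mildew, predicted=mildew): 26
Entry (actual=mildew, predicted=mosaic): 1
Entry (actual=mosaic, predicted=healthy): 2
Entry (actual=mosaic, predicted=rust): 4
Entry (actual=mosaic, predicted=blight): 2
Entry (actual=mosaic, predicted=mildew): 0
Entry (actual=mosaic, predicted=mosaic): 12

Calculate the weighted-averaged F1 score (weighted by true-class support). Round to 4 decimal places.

Per-class F1 score (2·TP/(2·TP+FP+FN)):
  healthy: TP=5, FP=1+2+1+2=6, FN=1+1+2+2=6 → 10/22 = 0.45455
  rust: TP=19, FP=1+1+2+4=8, FN=1+1+0+1=3 → 38/49 = 0.77551
  blight: TP=24, FP=1+1+0+2=4, FN=2+1+2+1=6 → 48/58 = 0.82759
  mildew: TP=26, FP=2+0+2+0=4, FN=1+2+0+1=4 → 52/60 = 0.86667
  mosaic: TP=12, FP=2+1+1+1=5, FN=2+4+2+0=8 → 24/37 = 0.64865
Weighted-F1 score = Σ (supportᵢ/N)·F1 scoreᵢ with N=113: (11/113)·0.45455 + (22/113)·0.77551 + (30/113)·0.82759 + (30/113)·0.86667 + (20/113)·0.64865 = 0.7598

0.7598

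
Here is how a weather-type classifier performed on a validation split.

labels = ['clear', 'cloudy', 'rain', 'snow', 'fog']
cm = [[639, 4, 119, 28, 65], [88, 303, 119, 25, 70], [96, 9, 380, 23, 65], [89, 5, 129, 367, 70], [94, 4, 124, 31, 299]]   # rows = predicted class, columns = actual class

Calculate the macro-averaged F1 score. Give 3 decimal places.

Per-class F1 score (2·TP/(2·TP+FP+FN)):
  clear: TP=639, FP=4+119+28+65=216, FN=88+96+89+94=367 → 1278/1861 = 0.6867
  cloudy: TP=303, FP=88+119+25+70=302, FN=4+9+5+4=22 → 606/930 = 0.6516
  rain: TP=380, FP=96+9+23+65=193, FN=119+119+129+124=491 → 760/1444 = 0.5263
  snow: TP=367, FP=89+5+129+70=293, FN=28+25+23+31=107 → 734/1134 = 0.6473
  fog: TP=299, FP=94+4+124+31=253, FN=65+70+65+70=270 → 598/1121 = 0.5335
Macro-F1 score = mean = (0.6867 + 0.6516 + 0.5263 + 0.6473 + 0.5335) / 5 = 0.609

0.609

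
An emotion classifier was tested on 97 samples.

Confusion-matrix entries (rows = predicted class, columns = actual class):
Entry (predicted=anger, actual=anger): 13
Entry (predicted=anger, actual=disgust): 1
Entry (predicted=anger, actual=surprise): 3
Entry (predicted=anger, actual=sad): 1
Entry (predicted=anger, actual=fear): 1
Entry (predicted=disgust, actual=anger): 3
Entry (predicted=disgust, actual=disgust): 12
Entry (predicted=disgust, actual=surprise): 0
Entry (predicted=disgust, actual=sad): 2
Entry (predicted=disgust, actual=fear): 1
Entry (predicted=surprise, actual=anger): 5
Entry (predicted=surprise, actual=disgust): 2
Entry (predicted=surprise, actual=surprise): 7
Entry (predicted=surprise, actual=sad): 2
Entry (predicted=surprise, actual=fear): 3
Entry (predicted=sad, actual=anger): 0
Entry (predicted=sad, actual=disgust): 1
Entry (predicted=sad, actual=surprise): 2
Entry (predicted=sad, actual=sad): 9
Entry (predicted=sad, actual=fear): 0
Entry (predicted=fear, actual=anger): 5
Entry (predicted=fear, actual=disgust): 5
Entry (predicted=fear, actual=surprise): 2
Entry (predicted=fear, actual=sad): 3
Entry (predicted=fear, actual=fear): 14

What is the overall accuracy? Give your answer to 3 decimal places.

0.567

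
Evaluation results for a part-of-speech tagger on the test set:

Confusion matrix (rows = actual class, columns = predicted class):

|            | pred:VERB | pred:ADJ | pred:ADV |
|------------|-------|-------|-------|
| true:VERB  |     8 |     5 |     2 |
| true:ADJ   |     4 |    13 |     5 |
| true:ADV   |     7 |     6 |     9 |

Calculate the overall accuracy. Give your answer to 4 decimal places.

Accuracy = trace / total = (8+13+9=30) / 59 = 30/59 = 0.5085

0.5085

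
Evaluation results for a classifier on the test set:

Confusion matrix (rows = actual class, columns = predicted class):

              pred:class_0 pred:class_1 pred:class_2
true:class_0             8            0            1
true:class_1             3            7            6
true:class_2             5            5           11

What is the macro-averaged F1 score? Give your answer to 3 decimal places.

0.568

Per-class F1 score (2·TP/(2·TP+FP+FN)):
  class_0: TP=8, FP=3+5=8, FN=0+1=1 → 16/25 = 0.6400
  class_1: TP=7, FP=0+5=5, FN=3+6=9 → 14/28 = 0.5000
  class_2: TP=11, FP=1+6=7, FN=5+5=10 → 22/39 = 0.5641
Macro-F1 score = mean = (0.6400 + 0.5000 + 0.5641) / 3 = 0.568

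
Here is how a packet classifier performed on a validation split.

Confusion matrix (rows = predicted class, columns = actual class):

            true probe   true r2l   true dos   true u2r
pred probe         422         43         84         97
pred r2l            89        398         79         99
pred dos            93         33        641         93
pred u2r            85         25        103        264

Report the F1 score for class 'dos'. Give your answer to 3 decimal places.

One-vs-rest for 'dos': TP = diagonal; FP = other classes predicted 'dos'; FN = 'dos' predicted as other.
F1 score = 2·TP/(2·TP+FP+FN).
dos: TP=641, FP=93+33+93=219, FN=84+79+103=266 → 1282/1767 = 0.7255

0.726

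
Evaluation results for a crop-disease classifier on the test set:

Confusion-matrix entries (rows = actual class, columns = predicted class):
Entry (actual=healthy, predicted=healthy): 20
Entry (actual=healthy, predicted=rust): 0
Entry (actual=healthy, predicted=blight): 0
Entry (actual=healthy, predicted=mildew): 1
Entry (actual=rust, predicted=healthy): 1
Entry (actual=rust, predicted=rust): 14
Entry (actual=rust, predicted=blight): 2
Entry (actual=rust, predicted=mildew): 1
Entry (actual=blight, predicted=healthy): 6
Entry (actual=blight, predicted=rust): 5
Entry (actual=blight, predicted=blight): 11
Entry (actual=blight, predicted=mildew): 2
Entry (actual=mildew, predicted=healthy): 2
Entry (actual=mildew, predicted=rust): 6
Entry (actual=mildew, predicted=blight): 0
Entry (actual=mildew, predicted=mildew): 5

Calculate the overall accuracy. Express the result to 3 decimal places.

0.658

Accuracy = trace / total = (20+14+11+5=50) / 76 = 50/76 = 0.658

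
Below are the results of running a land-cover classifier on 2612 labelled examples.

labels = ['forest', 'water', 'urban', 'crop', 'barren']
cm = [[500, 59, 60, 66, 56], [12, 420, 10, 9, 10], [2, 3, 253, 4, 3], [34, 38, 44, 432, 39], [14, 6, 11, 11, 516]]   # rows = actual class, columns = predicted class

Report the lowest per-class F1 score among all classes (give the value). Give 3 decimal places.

Per-class F1 score (2·TP/(2·TP+FP+FN)):
  forest: TP=500, FP=12+2+34+14=62, FN=59+60+66+56=241 → 1000/1303 = 0.7675
  water: TP=420, FP=59+3+38+6=106, FN=12+10+9+10=41 → 840/987 = 0.8511
  urban: TP=253, FP=60+10+44+11=125, FN=2+3+4+3=12 → 506/643 = 0.7869
  crop: TP=432, FP=66+9+4+11=90, FN=34+38+44+39=155 → 864/1109 = 0.7791
  barren: TP=516, FP=56+10+3+39=108, FN=14+6+11+11=42 → 1032/1182 = 0.8731
Lowest is class 'forest' with F1 score = 0.767.

0.767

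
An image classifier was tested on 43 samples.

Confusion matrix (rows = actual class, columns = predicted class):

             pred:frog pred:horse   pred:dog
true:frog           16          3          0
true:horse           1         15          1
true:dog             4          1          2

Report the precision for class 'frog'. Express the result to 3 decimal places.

precision = TP/(TP+FP).
frog: TP=16, FP=1+4=5 → 16/21 = 0.7619

0.762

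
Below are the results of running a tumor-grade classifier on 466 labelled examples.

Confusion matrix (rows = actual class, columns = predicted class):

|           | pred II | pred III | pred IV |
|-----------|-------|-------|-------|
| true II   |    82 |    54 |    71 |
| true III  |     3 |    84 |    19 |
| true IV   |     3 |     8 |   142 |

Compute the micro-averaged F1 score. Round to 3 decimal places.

Micro-averaging pools counts across classes: ΣTP=308, ΣFP=158, ΣFN=158.
Micro-F1 score = 2·TP/(2·TP+FP+FN) on pooled counts = 0.661 (equals overall accuracy in single-label multiclass).

0.661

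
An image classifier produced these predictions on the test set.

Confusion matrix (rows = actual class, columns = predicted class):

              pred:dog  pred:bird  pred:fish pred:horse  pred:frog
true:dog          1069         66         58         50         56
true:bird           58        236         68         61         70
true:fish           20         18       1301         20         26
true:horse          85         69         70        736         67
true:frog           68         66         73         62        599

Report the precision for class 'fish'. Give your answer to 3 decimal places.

0.829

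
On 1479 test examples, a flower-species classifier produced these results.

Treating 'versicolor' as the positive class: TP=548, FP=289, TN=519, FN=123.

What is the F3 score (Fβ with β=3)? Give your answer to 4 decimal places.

Fβ = (1+β²)·TP / ((1+β²)·TP + β²·FN + FP), with β²=9
= 10·548 / (10·548 + 9·123 + 289) = 0.7970

0.7970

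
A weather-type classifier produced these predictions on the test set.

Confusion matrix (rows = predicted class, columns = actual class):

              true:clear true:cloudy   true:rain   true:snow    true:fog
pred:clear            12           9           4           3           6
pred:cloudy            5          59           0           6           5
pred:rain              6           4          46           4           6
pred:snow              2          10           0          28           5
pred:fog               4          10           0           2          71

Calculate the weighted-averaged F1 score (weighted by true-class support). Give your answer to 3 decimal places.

Per-class F1 score (2·TP/(2·TP+FP+FN)):
  clear: TP=12, FP=9+4+3+6=22, FN=5+6+2+4=17 → 24/63 = 0.3810
  cloudy: TP=59, FP=5+0+6+5=16, FN=9+4+10+10=33 → 118/167 = 0.7066
  rain: TP=46, FP=6+4+4+6=20, FN=4+0+0+0=4 → 92/116 = 0.7931
  snow: TP=28, FP=2+10+0+5=17, FN=3+6+4+2=15 → 56/88 = 0.6364
  fog: TP=71, FP=4+10+0+2=16, FN=6+5+6+5=22 → 142/180 = 0.7889
Weighted-F1 score = Σ (supportᵢ/N)·F1 scoreᵢ with N=307: (29/307)·0.3810 + (92/307)·0.7066 + (50/307)·0.7931 + (43/307)·0.6364 + (93/307)·0.7889 = 0.705

0.705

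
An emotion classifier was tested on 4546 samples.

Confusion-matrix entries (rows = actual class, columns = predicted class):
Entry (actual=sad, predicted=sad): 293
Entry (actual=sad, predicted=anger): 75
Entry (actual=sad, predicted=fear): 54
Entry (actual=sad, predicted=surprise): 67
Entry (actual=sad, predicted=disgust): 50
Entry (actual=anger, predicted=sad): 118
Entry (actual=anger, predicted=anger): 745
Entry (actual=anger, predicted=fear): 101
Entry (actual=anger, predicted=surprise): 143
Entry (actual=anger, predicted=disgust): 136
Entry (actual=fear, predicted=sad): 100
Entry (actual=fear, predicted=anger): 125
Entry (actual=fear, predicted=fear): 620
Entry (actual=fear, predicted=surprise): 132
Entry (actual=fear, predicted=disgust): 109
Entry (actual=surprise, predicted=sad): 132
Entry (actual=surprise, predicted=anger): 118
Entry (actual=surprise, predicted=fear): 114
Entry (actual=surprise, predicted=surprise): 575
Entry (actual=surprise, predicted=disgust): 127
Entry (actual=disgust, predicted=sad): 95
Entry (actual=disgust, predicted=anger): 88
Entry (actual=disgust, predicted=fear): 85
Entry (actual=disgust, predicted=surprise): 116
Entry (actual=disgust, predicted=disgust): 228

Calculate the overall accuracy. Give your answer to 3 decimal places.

0.541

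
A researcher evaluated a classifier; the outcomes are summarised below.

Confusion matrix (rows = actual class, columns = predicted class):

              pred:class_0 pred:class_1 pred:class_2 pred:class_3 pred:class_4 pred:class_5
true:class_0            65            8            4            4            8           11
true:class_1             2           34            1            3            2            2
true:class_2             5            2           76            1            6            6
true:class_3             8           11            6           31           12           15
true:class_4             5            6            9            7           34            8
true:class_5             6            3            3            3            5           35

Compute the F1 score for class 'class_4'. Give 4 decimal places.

0.5000

Take TP from the diagonal, FP from the rest of the 'class_4' prediction marginal, FN from the rest of the 'class_4' actual marginal.
F1 score = 2·TP/(2·TP+FP+FN).
class_4: TP=34, FP=8+2+6+12+5=33, FN=5+6+9+7+8=35 → 68/136 = 0.50000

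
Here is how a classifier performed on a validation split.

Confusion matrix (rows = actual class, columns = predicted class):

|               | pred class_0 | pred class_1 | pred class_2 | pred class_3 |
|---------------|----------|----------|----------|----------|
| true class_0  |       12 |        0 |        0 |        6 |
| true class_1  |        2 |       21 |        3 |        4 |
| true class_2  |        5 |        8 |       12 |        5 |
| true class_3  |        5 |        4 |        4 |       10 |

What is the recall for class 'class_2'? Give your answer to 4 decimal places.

recall = TP/(TP+FN).
class_2: TP=12, FN=5+8+5=18 → 12/30 = 0.40000

0.4000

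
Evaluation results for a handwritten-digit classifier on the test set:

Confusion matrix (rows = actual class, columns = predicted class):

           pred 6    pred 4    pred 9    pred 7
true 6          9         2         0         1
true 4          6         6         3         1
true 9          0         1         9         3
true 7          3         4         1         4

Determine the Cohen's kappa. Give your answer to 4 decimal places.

Observed agreement pₒ = trace/N = 28/53 = 0.52830
Expected agreement pₑ = Σ (rowᵢ·colᵢ)/N² = (12·18 + 16·13 + 13·13 + 12·9)/53² = 0.24956
κ = (pₒ − pₑ)/(1 − pₑ) = (0.52830 − 0.24956)/(1 − 0.24956) = 0.3714

0.3714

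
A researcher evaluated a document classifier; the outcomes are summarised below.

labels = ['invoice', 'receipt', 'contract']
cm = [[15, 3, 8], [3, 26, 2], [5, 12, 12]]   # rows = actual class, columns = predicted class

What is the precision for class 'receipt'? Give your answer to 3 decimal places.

Treat 'receipt' as positive and all other classes as negative.
precision = TP/(TP+FP).
receipt: TP=26, FP=3+12=15 → 26/41 = 0.6341

0.634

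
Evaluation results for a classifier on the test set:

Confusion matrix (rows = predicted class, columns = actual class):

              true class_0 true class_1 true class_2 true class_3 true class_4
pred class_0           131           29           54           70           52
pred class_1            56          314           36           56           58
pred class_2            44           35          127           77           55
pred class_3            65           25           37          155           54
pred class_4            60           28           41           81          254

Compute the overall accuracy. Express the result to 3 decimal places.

Accuracy = trace / total = (131+314+127+155+254=981) / 1994 = 981/1994 = 0.492

0.492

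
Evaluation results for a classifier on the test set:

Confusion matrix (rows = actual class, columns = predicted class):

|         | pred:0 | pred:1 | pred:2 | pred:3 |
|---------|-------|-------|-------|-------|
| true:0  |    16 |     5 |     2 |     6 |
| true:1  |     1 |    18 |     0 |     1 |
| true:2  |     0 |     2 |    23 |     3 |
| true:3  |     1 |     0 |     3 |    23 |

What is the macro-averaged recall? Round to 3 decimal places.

0.781

Per-class recall (TP/(TP+FN)):
  0: TP=16, FN=5+2+6=13 → 16/29 = 0.5517
  1: TP=18, FN=1+0+1=2 → 18/20 = 0.9000
  2: TP=23, FN=0+2+3=5 → 23/28 = 0.8214
  3: TP=23, FN=1+0+3=4 → 23/27 = 0.8519
Macro-recall = mean = (0.5517 + 0.9000 + 0.8214 + 0.8519) / 4 = 0.781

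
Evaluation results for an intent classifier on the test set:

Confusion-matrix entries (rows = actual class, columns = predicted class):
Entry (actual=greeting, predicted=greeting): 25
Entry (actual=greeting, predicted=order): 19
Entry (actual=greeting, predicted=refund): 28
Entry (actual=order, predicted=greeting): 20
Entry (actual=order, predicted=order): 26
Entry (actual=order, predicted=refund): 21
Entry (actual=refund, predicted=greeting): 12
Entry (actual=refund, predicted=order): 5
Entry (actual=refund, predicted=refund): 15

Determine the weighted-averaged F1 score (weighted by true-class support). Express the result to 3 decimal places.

Per-class F1 score (2·TP/(2·TP+FP+FN)):
  greeting: TP=25, FP=20+12=32, FN=19+28=47 → 50/129 = 0.3876
  order: TP=26, FP=19+5=24, FN=20+21=41 → 52/117 = 0.4444
  refund: TP=15, FP=28+21=49, FN=12+5=17 → 30/96 = 0.3125
Weighted-F1 score = Σ (supportᵢ/N)·F1 scoreᵢ with N=171: (72/171)·0.3876 + (67/171)·0.4444 + (32/171)·0.3125 = 0.396

0.396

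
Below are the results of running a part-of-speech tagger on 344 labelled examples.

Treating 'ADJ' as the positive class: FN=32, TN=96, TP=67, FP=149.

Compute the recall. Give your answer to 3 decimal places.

0.677

Recall = TP/(TP+FN) = 67/(67+32) = 67/99 = 0.677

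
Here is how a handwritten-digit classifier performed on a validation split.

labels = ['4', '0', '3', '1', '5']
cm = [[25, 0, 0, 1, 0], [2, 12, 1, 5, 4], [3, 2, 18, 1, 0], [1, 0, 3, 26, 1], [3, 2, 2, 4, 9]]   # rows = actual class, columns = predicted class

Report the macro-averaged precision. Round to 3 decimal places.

Per-class precision (TP/(TP+FP)):
  4: TP=25, FP=2+3+1+3=9 → 25/34 = 0.7353
  0: TP=12, FP=0+2+0+2=4 → 12/16 = 0.7500
  3: TP=18, FP=0+1+3+2=6 → 18/24 = 0.7500
  1: TP=26, FP=1+5+1+4=11 → 26/37 = 0.7027
  5: TP=9, FP=0+4+0+1=5 → 9/14 = 0.6429
Macro-precision = mean = (0.7353 + 0.7500 + 0.7500 + 0.7027 + 0.6429) / 5 = 0.716

0.716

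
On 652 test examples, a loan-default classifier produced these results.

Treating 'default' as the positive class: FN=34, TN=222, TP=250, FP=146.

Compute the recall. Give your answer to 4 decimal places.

0.8803

Recall = TP/(TP+FN) = 250/(250+34) = 250/284 = 0.8803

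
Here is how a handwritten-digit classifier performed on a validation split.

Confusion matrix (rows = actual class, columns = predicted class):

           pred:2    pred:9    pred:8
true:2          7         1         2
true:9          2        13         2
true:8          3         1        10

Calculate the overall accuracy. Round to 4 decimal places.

0.7317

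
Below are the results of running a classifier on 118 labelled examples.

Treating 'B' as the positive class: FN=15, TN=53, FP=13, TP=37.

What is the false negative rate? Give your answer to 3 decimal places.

0.288

FNR = FN/(FN+TP) = 15/(15+37) = 0.288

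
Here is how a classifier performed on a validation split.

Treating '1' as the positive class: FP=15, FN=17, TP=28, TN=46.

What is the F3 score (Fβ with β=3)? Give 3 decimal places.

Fβ = (1+β²)·TP / ((1+β²)·TP + β²·FN + FP), with β²=9
= 10·28 / (10·28 + 9·17 + 15) = 0.625

0.625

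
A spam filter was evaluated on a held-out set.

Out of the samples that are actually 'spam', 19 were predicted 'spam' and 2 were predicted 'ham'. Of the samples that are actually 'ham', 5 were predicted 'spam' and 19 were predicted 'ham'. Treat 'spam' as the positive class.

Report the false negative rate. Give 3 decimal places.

FNR = FN/(FN+TP) = 2/(2+19) = 0.095

0.095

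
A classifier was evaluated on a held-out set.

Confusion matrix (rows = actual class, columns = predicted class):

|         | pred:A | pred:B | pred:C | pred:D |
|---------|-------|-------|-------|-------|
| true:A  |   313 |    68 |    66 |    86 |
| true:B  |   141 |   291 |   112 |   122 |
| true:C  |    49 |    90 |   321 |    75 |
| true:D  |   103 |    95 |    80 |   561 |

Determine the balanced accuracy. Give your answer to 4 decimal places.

0.5732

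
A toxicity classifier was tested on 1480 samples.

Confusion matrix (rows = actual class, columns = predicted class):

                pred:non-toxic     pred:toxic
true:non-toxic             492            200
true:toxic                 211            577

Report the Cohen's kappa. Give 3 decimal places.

0.443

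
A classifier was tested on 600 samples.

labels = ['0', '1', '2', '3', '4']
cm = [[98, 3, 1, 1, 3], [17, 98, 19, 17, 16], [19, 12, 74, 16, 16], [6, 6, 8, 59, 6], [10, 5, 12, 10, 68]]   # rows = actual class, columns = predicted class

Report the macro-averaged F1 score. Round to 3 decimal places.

0.658

Per-class F1 score (2·TP/(2·TP+FP+FN)):
  0: TP=98, FP=17+19+6+10=52, FN=3+1+1+3=8 → 196/256 = 0.7656
  1: TP=98, FP=3+12+6+5=26, FN=17+19+17+16=69 → 196/291 = 0.6735
  2: TP=74, FP=1+19+8+12=40, FN=19+12+16+16=63 → 148/251 = 0.5896
  3: TP=59, FP=1+17+16+10=44, FN=6+6+8+6=26 → 118/188 = 0.6277
  4: TP=68, FP=3+16+16+6=41, FN=10+5+12+10=37 → 136/214 = 0.6355
Macro-F1 score = mean = (0.7656 + 0.6735 + 0.5896 + 0.6277 + 0.6355) / 5 = 0.658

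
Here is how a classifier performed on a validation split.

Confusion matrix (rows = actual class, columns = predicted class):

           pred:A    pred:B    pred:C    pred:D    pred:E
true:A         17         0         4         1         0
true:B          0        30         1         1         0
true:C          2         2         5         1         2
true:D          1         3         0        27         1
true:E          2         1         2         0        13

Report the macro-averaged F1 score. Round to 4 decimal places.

Per-class F1 score (2·TP/(2·TP+FP+FN)):
  A: TP=17, FP=0+2+1+2=5, FN=0+4+1+0=5 → 34/44 = 0.77273
  B: TP=30, FP=0+2+3+1=6, FN=0+1+1+0=2 → 60/68 = 0.88235
  C: TP=5, FP=4+1+0+2=7, FN=2+2+1+2=7 → 10/24 = 0.41667
  D: TP=27, FP=1+1+1+0=3, FN=1+3+0+1=5 → 54/62 = 0.87097
  E: TP=13, FP=0+0+2+1=3, FN=2+1+2+0=5 → 26/34 = 0.76471
Macro-F1 score = mean = (0.77273 + 0.88235 + 0.41667 + 0.87097 + 0.76471) / 5 = 0.7415

0.7415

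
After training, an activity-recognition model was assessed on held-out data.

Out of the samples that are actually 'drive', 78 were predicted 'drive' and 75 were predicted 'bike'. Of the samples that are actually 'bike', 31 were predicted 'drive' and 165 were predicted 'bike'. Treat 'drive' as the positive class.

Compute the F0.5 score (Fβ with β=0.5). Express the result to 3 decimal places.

0.662

Fβ = (1+β²)·TP / ((1+β²)·TP + β²·FN + FP), with β²=1/4
= 1.25·78 / (1.25·78 + 0.25·75 + 31) = 0.662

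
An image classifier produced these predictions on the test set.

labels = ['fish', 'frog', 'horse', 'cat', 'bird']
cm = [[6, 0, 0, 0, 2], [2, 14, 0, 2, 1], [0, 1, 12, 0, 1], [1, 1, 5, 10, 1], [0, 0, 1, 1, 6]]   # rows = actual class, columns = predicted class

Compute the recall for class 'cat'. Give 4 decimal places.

recall = TP/(TP+FN).
cat: TP=10, FN=1+1+5+1=8 → 10/18 = 0.55556

0.5556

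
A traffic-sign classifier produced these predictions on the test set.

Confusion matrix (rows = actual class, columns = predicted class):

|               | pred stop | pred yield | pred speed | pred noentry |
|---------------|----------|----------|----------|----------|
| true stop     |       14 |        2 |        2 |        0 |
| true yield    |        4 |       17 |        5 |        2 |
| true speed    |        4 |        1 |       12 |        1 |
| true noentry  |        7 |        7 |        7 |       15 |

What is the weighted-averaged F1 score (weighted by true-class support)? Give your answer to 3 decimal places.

0.579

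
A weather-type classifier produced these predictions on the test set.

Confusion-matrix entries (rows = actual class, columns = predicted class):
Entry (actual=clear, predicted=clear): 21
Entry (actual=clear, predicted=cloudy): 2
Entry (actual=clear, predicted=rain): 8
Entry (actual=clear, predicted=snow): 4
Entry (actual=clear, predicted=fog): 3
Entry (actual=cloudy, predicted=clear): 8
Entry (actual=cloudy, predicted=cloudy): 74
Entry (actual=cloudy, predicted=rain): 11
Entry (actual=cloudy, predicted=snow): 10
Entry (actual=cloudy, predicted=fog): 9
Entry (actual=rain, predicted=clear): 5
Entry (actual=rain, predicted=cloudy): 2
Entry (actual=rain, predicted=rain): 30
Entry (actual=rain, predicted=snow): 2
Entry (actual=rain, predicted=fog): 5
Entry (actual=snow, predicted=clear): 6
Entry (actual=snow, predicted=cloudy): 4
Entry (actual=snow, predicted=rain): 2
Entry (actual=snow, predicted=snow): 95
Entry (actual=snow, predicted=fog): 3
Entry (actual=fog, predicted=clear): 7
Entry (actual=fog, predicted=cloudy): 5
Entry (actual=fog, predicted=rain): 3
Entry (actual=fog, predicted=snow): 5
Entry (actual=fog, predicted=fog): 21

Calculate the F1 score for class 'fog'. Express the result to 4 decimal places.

Treat 'fog' as positive and all other classes as negative.
F1 score = 2·TP/(2·TP+FP+FN).
fog: TP=21, FP=3+9+5+3=20, FN=7+5+3+5=20 → 42/82 = 0.51220

0.5122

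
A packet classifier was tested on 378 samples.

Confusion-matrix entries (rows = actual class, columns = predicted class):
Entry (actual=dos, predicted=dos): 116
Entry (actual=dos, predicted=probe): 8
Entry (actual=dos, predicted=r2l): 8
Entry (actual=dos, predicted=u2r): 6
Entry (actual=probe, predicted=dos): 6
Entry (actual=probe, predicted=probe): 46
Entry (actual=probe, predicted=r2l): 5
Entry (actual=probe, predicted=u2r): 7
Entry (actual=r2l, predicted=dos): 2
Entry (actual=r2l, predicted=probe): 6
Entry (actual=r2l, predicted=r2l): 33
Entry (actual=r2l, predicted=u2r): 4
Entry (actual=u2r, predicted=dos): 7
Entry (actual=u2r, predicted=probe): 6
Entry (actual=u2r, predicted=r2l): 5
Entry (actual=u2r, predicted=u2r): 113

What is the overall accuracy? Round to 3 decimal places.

0.815

Accuracy = trace / total = (116+46+33+113=308) / 378 = 308/378 = 0.815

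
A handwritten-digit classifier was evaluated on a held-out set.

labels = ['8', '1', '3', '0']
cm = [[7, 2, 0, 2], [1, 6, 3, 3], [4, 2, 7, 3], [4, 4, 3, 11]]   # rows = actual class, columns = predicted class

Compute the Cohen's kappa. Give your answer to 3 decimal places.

0.328

Observed agreement pₒ = trace/N = 31/62 = 0.5000
Expected agreement pₑ = Σ (rowᵢ·colᵢ)/N² = (11·16 + 13·14 + 16·13 + 22·19)/62² = 0.2560
κ = (pₒ − pₑ)/(1 − pₑ) = (0.5000 − 0.2560)/(1 − 0.2560) = 0.328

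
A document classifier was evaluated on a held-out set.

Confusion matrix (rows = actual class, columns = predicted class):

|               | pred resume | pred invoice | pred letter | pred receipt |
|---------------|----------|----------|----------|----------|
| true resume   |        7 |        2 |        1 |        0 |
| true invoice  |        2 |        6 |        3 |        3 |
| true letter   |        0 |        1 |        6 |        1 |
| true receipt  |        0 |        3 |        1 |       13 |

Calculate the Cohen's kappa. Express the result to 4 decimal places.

0.5283

Observed agreement pₒ = trace/N = 32/49 = 0.65306
Expected agreement pₑ = Σ (rowᵢ·colᵢ)/N² = (10·9 + 14·12 + 8·11 + 17·17)/49² = 0.26447
κ = (pₒ − pₑ)/(1 − pₑ) = (0.65306 − 0.26447)/(1 − 0.26447) = 0.5283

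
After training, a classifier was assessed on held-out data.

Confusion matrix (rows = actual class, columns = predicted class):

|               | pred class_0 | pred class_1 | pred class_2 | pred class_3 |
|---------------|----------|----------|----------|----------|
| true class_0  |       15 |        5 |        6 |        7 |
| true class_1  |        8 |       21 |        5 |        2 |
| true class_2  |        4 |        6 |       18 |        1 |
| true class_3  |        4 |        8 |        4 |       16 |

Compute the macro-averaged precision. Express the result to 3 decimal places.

0.542

Per-class precision (TP/(TP+FP)):
  class_0: TP=15, FP=8+4+4=16 → 15/31 = 0.4839
  class_1: TP=21, FP=5+6+8=19 → 21/40 = 0.5250
  class_2: TP=18, FP=6+5+4=15 → 18/33 = 0.5455
  class_3: TP=16, FP=7+2+1=10 → 16/26 = 0.6154
Macro-precision = mean = (0.4839 + 0.5250 + 0.5455 + 0.6154) / 4 = 0.542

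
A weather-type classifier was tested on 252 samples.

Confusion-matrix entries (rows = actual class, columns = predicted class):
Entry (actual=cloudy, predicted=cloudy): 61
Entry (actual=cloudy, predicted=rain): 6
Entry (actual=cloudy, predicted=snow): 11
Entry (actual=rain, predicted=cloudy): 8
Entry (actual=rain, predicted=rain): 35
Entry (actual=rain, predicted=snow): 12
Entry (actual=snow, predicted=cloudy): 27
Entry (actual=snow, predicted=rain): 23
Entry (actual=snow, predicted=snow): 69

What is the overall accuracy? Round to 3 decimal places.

0.655

Accuracy = trace / total = (61+35+69=165) / 252 = 165/252 = 0.655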